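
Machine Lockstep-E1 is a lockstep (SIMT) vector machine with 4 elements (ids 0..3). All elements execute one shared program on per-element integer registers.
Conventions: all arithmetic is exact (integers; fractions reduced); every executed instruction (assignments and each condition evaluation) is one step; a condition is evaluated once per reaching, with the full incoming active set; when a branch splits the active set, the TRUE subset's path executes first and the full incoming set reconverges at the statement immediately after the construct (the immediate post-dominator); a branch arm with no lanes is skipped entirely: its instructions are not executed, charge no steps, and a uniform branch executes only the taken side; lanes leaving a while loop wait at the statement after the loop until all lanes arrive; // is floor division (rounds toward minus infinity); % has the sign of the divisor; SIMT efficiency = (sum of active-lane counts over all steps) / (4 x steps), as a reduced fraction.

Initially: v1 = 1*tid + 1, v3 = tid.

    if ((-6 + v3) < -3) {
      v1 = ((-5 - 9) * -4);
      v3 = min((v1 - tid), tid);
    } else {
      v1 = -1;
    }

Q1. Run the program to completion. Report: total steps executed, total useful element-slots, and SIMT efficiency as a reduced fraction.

Answer: 4 steps, 11 useful, 11/16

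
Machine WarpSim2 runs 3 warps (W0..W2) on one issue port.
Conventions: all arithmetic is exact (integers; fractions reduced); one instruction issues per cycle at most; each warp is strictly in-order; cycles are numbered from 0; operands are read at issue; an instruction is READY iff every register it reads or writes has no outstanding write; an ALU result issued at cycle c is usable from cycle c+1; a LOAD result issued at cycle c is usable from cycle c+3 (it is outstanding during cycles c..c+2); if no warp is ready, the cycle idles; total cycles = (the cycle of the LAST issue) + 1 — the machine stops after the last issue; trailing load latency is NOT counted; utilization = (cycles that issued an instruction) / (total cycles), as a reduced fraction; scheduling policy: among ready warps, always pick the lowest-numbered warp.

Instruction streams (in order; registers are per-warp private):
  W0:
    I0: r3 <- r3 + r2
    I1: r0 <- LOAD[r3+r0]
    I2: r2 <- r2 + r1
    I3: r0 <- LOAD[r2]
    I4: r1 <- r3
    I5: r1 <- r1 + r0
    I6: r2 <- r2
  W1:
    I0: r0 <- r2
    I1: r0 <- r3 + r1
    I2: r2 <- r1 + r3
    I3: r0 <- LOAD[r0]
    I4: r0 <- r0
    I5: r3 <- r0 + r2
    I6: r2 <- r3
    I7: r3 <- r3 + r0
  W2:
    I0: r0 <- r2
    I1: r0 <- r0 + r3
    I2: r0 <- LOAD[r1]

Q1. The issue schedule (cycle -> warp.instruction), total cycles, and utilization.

cycle 0: W0.I0
cycle 1: W0.I1
cycle 2: W0.I2
cycle 3: W1.I0
cycle 4: W0.I3
cycle 5: W0.I4
cycle 6: W1.I1
cycle 7: W0.I5
cycle 8: W0.I6
cycle 9: W1.I2
cycle 10: W1.I3
cycle 11: W2.I0
cycle 12: W2.I1
cycle 13: W1.I4
cycle 14: W1.I5
cycle 15: W1.I6
cycle 16: W1.I7
cycle 17: W2.I2

Answer: 18 cycles, utilization 1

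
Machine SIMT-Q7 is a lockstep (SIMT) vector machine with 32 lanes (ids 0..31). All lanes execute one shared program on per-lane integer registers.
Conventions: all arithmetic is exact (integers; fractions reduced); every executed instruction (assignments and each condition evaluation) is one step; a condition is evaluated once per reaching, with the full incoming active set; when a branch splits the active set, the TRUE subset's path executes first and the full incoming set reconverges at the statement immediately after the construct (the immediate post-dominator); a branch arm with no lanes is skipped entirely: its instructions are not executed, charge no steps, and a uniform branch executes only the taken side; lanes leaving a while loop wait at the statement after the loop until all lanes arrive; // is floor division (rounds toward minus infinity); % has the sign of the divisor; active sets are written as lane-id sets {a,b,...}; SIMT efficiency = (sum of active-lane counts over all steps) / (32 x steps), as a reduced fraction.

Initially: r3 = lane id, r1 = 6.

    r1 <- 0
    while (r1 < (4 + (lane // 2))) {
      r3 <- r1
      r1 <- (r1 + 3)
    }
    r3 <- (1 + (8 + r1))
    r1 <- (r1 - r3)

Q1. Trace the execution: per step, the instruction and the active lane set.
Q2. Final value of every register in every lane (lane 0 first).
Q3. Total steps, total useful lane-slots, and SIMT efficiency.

step 0: r1 <- 0                      {0,1,2,3,4,5,6,7,8,9,10,11,12,13,14,15,16,17,18,19,20,21,22,23,24,25,26,27,28,29,30,31}
step 1: eval (r1 < (4 + (lane // 2))) {0,1,2,3,4,5,6,7,8,9,10,11,12,13,14,15,16,17,18,19,20,21,22,23,24,25,26,27,28,29,30,31}
step 2: r3 <- r1                     {0,1,2,3,4,5,6,7,8,9,10,11,12,13,14,15,16,17,18,19,20,21,22,23,24,25,26,27,28,29,30,31}
step 3: r1 <- (r1 + 3)               {0,1,2,3,4,5,6,7,8,9,10,11,12,13,14,15,16,17,18,19,20,21,22,23,24,25,26,27,28,29,30,31}
step 4: eval (r1 < (4 + (lane // 2))) {0,1,2,3,4,5,6,7,8,9,10,11,12,13,14,15,16,17,18,19,20,21,22,23,24,25,26,27,28,29,30,31}
step 5: r3 <- r1                     {0,1,2,3,4,5,6,7,8,9,10,11,12,13,14,15,16,17,18,19,20,21,22,23,24,25,26,27,28,29,30,31}
step 6: r1 <- (r1 + 3)               {0,1,2,3,4,5,6,7,8,9,10,11,12,13,14,15,16,17,18,19,20,21,22,23,24,25,26,27,28,29,30,31}
step 7: eval (r1 < (4 + (lane // 2))) {0,1,2,3,4,5,6,7,8,9,10,11,12,13,14,15,16,17,18,19,20,21,22,23,24,25,26,27,28,29,30,31}
step 8: r3 <- r1                     {6,7,8,9,10,11,12,13,14,15,16,17,18,19,20,21,22,23,24,25,26,27,28,29,30,31}
step 9: r1 <- (r1 + 3)               {6,7,8,9,10,11,12,13,14,15,16,17,18,19,20,21,22,23,24,25,26,27,28,29,30,31}
step 10: eval (r1 < (4 + (lane // 2))) {6,7,8,9,10,11,12,13,14,15,16,17,18,19,20,21,22,23,24,25,26,27,28,29,30,31}
step 11: r3 <- r1                     {12,13,14,15,16,17,18,19,20,21,22,23,24,25,26,27,28,29,30,31}
step 12: r1 <- (r1 + 3)               {12,13,14,15,16,17,18,19,20,21,22,23,24,25,26,27,28,29,30,31}
step 13: eval (r1 < (4 + (lane // 2))) {12,13,14,15,16,17,18,19,20,21,22,23,24,25,26,27,28,29,30,31}
step 14: r3 <- r1                     {18,19,20,21,22,23,24,25,26,27,28,29,30,31}
step 15: r1 <- (r1 + 3)               {18,19,20,21,22,23,24,25,26,27,28,29,30,31}
step 16: eval (r1 < (4 + (lane // 2))) {18,19,20,21,22,23,24,25,26,27,28,29,30,31}
step 17: r3 <- r1                     {24,25,26,27,28,29,30,31}
step 18: r1 <- (r1 + 3)               {24,25,26,27,28,29,30,31}
step 19: eval (r1 < (4 + (lane // 2))) {24,25,26,27,28,29,30,31}
step 20: r3 <- r1                     {30,31}
step 21: r1 <- (r1 + 3)               {30,31}
step 22: eval (r1 < (4 + (lane // 2))) {30,31}
step 23: r3 <- (1 + (8 + r1))         {0,1,2,3,4,5,6,7,8,9,10,11,12,13,14,15,16,17,18,19,20,21,22,23,24,25,26,27,28,29,30,31}
step 24: r1 <- (r1 - r3)              {0,1,2,3,4,5,6,7,8,9,10,11,12,13,14,15,16,17,18,19,20,21,22,23,24,25,26,27,28,29,30,31}

Answer: 25 steps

r3: 15,15,15,15,15,15,18,18,18,18,18,18,21,21,21,21,21,21,24,24,24,24,24,24,27,27,27,27,27,27,30,30
r1: -9,-9,-9,-9,-9,-9,-9,-9,-9,-9,-9,-9,-9,-9,-9,-9,-9,-9,-9,-9,-9,-9,-9,-9,-9,-9,-9,-9,-9,-9,-9,-9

steps = 25; useful = 530; efficiency = 530/800 = 53/80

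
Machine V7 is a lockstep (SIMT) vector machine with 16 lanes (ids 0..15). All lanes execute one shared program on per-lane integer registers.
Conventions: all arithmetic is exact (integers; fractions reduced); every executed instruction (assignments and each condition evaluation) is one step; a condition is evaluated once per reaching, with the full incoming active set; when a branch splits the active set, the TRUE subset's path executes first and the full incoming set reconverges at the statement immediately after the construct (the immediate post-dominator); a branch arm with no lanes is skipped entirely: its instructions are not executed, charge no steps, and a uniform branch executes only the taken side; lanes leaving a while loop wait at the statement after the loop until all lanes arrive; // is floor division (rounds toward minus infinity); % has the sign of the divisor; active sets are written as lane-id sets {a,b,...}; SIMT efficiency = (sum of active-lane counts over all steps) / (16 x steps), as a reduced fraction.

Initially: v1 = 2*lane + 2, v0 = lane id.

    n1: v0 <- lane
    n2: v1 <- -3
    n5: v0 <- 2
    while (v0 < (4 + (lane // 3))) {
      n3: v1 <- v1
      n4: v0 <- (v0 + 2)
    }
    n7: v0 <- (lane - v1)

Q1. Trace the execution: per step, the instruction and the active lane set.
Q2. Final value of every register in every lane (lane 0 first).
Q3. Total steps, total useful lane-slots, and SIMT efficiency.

step 0: v0 <- lane                   {0,1,2,3,4,5,6,7,8,9,10,11,12,13,14,15}
step 1: v1 <- -3                     {0,1,2,3,4,5,6,7,8,9,10,11,12,13,14,15}
step 2: v0 <- 2                      {0,1,2,3,4,5,6,7,8,9,10,11,12,13,14,15}
step 3: eval (v0 < (4 + (lane // 3))) {0,1,2,3,4,5,6,7,8,9,10,11,12,13,14,15}
step 4: v1 <- v1                     {0,1,2,3,4,5,6,7,8,9,10,11,12,13,14,15}
step 5: v0 <- (v0 + 2)               {0,1,2,3,4,5,6,7,8,9,10,11,12,13,14,15}
step 6: eval (v0 < (4 + (lane // 3))) {0,1,2,3,4,5,6,7,8,9,10,11,12,13,14,15}
step 7: v1 <- v1                     {3,4,5,6,7,8,9,10,11,12,13,14,15}
step 8: v0 <- (v0 + 2)               {3,4,5,6,7,8,9,10,11,12,13,14,15}
step 9: eval (v0 < (4 + (lane // 3))) {3,4,5,6,7,8,9,10,11,12,13,14,15}
step 10: v1 <- v1                     {9,10,11,12,13,14,15}
step 11: v0 <- (v0 + 2)               {9,10,11,12,13,14,15}
step 12: eval (v0 < (4 + (lane // 3))) {9,10,11,12,13,14,15}
step 13: v1 <- v1                     {15}
step 14: v0 <- (v0 + 2)               {15}
step 15: eval (v0 < (4 + (lane // 3))) {15}
step 16: v0 <- (lane - v1)            {0,1,2,3,4,5,6,7,8,9,10,11,12,13,14,15}

Answer: 17 steps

v1: -3,-3,-3,-3,-3,-3,-3,-3,-3,-3,-3,-3,-3,-3,-3,-3
v0: 3,4,5,6,7,8,9,10,11,12,13,14,15,16,17,18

steps = 17; useful = 191; efficiency = 191/272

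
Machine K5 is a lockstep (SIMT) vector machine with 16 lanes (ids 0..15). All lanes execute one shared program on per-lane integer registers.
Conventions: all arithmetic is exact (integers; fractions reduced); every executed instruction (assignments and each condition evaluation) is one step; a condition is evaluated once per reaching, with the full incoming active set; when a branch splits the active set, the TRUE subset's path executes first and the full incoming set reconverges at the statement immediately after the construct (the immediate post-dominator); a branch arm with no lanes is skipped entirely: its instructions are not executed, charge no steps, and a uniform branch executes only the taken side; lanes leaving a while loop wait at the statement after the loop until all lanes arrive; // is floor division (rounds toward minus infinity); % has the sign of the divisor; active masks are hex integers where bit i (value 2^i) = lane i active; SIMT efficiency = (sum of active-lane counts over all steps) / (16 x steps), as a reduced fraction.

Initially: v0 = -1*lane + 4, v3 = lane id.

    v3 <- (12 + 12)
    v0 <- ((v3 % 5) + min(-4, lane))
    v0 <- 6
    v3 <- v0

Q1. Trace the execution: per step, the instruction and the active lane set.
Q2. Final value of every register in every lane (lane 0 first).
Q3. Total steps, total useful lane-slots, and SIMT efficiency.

step 0: v3 <- (12 + 12)              0xffff
step 1: v0 <- ((v3 % 5) + min(-4, lane)) 0xffff
step 2: v0 <- 6                      0xffff
step 3: v3 <- v0                     0xffff

Answer: 4 steps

v0: 6,6,6,6,6,6,6,6,6,6,6,6,6,6,6,6
v3: 6,6,6,6,6,6,6,6,6,6,6,6,6,6,6,6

steps = 4; useful = 64; efficiency = 64/64 = 1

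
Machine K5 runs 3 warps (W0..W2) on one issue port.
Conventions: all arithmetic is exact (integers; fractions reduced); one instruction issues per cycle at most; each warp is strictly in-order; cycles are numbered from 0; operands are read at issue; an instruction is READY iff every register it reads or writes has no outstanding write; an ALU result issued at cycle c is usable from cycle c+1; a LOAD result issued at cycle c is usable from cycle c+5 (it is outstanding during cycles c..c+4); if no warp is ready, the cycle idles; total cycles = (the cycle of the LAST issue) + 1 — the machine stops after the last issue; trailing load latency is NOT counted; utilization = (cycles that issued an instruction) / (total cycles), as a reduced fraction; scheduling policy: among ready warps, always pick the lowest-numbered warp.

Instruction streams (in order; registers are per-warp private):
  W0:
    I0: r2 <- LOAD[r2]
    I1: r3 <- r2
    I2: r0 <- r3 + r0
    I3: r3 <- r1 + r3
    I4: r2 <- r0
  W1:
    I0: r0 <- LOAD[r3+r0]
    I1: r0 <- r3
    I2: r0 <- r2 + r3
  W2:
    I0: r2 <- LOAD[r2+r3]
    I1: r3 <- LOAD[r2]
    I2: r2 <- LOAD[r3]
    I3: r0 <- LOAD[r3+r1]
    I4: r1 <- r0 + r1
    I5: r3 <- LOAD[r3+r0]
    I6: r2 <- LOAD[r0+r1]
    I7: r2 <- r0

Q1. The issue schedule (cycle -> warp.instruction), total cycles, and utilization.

cycle 0: W0.I0
cycle 1: W1.I0
cycle 2: W2.I0
cycle 3: idle
cycle 4: idle
cycle 5: W0.I1
cycle 6: W0.I2
cycle 7: W0.I3
cycle 8: W0.I4
cycle 9: W1.I1
cycle 10: W1.I2
cycle 11: W2.I1
cycle 12: idle
cycle 13: idle
cycle 14: idle
cycle 15: idle
cycle 16: W2.I2
cycle 17: W2.I3
cycle 18: idle
cycle 19: idle
cycle 20: idle
cycle 21: idle
cycle 22: W2.I4
cycle 23: W2.I5
cycle 24: W2.I6
cycle 25: idle
cycle 26: idle
cycle 27: idle
cycle 28: idle
cycle 29: W2.I7

Answer: 30 cycles, utilization 8/15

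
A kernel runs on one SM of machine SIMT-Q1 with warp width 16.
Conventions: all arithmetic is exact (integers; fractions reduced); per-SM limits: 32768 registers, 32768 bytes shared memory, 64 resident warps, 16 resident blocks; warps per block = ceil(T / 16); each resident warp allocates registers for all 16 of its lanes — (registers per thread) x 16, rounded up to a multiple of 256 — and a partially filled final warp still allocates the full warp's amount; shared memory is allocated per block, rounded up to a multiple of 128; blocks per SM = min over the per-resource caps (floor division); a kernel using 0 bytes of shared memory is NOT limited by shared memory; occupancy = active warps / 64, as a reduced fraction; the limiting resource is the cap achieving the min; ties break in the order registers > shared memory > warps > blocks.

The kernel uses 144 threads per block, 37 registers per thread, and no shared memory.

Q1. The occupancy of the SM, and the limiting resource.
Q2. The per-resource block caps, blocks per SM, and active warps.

Answer: occupancy 9/16, limited by registers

registers: 4 blocks
shared memory: no limit (kernel uses none)
warps: 7 blocks
blocks: 16 blocks

Answer: 4 blocks, 36 active warps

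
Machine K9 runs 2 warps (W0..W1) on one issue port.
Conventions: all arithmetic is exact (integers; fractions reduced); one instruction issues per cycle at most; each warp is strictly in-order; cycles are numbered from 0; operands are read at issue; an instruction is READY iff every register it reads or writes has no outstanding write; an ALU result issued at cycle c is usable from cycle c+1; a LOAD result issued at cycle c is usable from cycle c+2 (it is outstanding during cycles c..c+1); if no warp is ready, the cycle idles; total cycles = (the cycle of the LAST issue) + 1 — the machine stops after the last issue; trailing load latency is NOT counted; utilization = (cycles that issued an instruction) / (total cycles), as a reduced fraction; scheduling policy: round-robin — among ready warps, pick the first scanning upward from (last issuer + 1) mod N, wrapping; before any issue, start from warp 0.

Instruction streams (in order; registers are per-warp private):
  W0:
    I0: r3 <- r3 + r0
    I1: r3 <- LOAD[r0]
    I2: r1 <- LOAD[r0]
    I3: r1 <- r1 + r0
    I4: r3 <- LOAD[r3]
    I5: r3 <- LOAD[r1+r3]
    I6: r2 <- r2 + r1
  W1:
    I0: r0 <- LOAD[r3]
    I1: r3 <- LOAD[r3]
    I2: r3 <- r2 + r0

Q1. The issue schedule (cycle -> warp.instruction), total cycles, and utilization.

cycle 0: W0.I0
cycle 1: W1.I0
cycle 2: W0.I1
cycle 3: W1.I1
cycle 4: W0.I2
cycle 5: W1.I2
cycle 6: W0.I3
cycle 7: W0.I4
cycle 8: idle
cycle 9: W0.I5
cycle 10: W0.I6

Answer: 11 cycles, utilization 10/11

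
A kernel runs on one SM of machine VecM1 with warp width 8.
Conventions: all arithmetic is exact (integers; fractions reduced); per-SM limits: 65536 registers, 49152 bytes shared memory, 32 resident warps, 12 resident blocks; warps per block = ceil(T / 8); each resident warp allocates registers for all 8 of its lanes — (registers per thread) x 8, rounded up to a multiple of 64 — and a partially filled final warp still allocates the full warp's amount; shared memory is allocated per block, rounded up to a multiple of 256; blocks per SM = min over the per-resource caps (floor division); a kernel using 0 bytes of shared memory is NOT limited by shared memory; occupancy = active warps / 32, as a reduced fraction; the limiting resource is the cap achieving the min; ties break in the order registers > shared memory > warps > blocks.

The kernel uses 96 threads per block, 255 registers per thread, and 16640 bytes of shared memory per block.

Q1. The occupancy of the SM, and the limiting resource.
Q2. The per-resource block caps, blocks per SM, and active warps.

Answer: occupancy 3/4, limited by registers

registers: 2 blocks
shared memory: 2 blocks
warps: 2 blocks
blocks: 12 blocks

Answer: 2 blocks, 24 active warps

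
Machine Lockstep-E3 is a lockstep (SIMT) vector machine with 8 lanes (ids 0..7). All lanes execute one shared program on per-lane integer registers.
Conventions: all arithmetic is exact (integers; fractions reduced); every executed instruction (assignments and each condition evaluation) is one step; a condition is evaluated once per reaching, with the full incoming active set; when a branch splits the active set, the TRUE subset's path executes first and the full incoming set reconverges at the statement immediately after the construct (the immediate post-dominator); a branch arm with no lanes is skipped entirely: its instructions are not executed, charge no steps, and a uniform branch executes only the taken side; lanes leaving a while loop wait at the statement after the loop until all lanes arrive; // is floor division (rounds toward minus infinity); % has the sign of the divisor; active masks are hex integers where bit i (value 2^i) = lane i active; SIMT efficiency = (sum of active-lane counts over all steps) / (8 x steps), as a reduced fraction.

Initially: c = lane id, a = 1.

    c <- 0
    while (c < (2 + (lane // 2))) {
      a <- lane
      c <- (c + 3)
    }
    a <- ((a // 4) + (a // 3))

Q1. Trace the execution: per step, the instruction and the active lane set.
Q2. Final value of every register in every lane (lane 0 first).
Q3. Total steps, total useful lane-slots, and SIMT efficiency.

step 0: c <- 0                       0xff
step 1: eval (c < (2 + (lane // 2))) 0xff
step 2: a <- lane                    0xff
step 3: c <- (c + 3)                 0xff
step 4: eval (c < (2 + (lane // 2))) 0xff
step 5: a <- lane                    0xf0
step 6: c <- (c + 3)                 0xf0
step 7: eval (c < (2 + (lane // 2))) 0xf0
step 8: a <- ((a // 4) + (a // 3))   0xff

Answer: 9 steps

c: 3,3,3,3,6,6,6,6
a: 0,0,0,1,2,2,3,3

steps = 9; useful = 60; efficiency = 60/72 = 5/6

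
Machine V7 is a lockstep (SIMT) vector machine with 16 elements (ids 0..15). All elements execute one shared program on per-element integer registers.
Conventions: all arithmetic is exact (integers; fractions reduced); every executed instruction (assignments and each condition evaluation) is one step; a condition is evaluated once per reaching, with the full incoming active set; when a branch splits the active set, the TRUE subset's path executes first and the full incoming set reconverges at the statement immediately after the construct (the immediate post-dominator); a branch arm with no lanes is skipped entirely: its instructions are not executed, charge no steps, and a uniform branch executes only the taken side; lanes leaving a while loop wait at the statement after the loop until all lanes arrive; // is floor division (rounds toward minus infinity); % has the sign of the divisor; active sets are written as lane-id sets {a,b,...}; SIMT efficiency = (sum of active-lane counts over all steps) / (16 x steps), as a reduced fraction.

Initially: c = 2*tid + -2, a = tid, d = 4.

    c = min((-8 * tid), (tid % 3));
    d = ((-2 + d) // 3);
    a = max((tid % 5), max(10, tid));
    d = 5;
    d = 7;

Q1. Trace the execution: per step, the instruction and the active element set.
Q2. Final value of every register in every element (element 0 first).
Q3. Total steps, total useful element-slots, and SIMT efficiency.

step 0: c <- min((-8 * tid), (tid % 3)) {0,1,2,3,4,5,6,7,8,9,10,11,12,13,14,15}
step 1: d <- ((-2 + d) // 3)         {0,1,2,3,4,5,6,7,8,9,10,11,12,13,14,15}
step 2: a <- max((tid % 5), max(10, tid)) {0,1,2,3,4,5,6,7,8,9,10,11,12,13,14,15}
step 3: d <- 5                       {0,1,2,3,4,5,6,7,8,9,10,11,12,13,14,15}
step 4: d <- 7                       {0,1,2,3,4,5,6,7,8,9,10,11,12,13,14,15}

Answer: 5 steps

c: 0,-8,-16,-24,-32,-40,-48,-56,-64,-72,-80,-88,-96,-104,-112,-120
a: 10,10,10,10,10,10,10,10,10,10,10,11,12,13,14,15
d: 7,7,7,7,7,7,7,7,7,7,7,7,7,7,7,7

steps = 5; useful = 80; efficiency = 80/80 = 1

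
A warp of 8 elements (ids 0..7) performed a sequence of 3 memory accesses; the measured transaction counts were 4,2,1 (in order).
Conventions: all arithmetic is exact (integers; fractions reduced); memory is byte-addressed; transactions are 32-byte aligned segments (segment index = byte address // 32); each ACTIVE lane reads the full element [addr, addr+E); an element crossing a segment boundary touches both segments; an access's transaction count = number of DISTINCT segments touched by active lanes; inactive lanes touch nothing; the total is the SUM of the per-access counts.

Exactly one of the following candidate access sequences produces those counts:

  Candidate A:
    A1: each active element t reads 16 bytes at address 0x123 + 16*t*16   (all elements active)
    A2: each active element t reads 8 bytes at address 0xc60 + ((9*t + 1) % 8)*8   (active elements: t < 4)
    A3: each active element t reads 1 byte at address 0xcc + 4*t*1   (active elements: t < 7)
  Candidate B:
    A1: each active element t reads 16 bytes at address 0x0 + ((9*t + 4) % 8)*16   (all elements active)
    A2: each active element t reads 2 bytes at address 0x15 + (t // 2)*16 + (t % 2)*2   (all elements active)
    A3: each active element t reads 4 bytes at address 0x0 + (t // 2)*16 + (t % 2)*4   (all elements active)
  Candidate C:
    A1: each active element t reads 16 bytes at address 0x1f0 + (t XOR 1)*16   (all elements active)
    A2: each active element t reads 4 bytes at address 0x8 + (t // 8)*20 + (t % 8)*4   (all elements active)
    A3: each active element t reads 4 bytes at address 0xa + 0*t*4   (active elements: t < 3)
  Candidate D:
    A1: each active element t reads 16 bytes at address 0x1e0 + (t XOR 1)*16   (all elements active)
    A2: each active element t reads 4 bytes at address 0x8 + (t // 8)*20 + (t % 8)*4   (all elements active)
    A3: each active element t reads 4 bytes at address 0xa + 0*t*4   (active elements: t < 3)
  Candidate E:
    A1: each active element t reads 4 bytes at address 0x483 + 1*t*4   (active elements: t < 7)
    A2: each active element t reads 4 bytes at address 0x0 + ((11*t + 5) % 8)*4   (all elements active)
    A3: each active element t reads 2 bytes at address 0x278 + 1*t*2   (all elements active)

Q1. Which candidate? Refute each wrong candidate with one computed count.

A: A1 gives 8 transactions, not 4
B: A2 gives 3 transactions, not 2
C: A1 gives 5 transactions, not 4
E: A1 gives 1 transaction, not 4
D: all counts match (4,2,1)

Answer: D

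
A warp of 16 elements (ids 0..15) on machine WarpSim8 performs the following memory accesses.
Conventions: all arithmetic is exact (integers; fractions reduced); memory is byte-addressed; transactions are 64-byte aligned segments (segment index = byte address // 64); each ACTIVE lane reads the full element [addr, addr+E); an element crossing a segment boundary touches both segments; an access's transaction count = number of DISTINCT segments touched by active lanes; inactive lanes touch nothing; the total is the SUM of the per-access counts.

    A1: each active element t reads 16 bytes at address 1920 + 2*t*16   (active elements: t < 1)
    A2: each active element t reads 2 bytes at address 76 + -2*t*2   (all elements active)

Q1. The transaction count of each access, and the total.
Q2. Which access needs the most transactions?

A1: 1 transaction
A2: 2 transactions

Answer: 1,2; total 3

Answer: A2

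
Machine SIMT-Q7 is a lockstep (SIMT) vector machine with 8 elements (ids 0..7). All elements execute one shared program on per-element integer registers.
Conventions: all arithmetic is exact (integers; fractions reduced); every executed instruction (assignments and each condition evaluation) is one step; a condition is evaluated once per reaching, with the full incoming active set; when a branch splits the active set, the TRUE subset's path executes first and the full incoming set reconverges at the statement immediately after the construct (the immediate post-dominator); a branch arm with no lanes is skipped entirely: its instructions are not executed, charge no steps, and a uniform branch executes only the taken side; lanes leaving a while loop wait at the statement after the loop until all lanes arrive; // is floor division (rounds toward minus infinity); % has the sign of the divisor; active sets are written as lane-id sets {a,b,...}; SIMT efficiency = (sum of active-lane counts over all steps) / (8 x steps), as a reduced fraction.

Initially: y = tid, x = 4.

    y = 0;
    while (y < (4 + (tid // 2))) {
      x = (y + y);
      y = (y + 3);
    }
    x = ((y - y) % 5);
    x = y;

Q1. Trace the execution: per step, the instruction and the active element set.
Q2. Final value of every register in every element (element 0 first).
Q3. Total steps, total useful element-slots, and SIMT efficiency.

step 0: y <- 0                       {0,1,2,3,4,5,6,7}
step 1: eval (y < (4 + (tid // 2)))  {0,1,2,3,4,5,6,7}
step 2: x <- (y + y)                 {0,1,2,3,4,5,6,7}
step 3: y <- (y + 3)                 {0,1,2,3,4,5,6,7}
step 4: eval (y < (4 + (tid // 2)))  {0,1,2,3,4,5,6,7}
step 5: x <- (y + y)                 {0,1,2,3,4,5,6,7}
step 6: y <- (y + 3)                 {0,1,2,3,4,5,6,7}
step 7: eval (y < (4 + (tid // 2)))  {0,1,2,3,4,5,6,7}
step 8: x <- (y + y)                 {6,7}
step 9: y <- (y + 3)                 {6,7}
step 10: eval (y < (4 + (tid // 2)))  {6,7}
step 11: x <- ((y - y) % 5)           {0,1,2,3,4,5,6,7}
step 12: x <- y                       {0,1,2,3,4,5,6,7}

Answer: 13 steps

y: 6,6,6,6,6,6,9,9
x: 6,6,6,6,6,6,9,9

steps = 13; useful = 86; efficiency = 86/104 = 43/52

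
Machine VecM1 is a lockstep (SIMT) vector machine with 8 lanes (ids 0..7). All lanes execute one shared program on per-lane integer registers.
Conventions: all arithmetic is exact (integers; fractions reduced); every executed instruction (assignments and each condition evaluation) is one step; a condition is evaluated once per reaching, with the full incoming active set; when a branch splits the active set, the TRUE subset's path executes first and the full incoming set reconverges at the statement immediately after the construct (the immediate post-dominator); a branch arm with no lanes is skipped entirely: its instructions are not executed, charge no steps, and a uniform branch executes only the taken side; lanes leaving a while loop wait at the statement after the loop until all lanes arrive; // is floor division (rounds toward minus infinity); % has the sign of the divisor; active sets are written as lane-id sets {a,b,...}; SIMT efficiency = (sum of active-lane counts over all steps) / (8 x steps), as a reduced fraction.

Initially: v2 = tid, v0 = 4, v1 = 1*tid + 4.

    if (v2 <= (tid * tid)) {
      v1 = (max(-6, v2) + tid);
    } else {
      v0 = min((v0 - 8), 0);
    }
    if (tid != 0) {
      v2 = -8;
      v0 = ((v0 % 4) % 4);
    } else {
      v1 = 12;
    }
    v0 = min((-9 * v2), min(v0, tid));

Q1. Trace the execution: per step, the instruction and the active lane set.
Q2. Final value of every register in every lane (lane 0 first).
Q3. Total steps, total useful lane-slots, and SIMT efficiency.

step 0: eval (v2 <= (tid * tid))     {0,1,2,3,4,5,6,7}
step 1: v1 <- (max(-6, v2) + tid)    {0,1,2,3,4,5,6,7}
step 2: eval (tid != 0)              {0,1,2,3,4,5,6,7}
step 3: v2 <- -8                     {1,2,3,4,5,6,7}
step 4: v0 <- ((v0 % 4) % 4)         {1,2,3,4,5,6,7}
step 5: v1 <- 12                     {0}
step 6: v0 <- min((-9 * v2), min(v0, tid)) {0,1,2,3,4,5,6,7}

Answer: 7 steps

v2: 0,-8,-8,-8,-8,-8,-8,-8
v0: 0,0,0,0,0,0,0,0
v1: 12,2,4,6,8,10,12,14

steps = 7; useful = 47; efficiency = 47/56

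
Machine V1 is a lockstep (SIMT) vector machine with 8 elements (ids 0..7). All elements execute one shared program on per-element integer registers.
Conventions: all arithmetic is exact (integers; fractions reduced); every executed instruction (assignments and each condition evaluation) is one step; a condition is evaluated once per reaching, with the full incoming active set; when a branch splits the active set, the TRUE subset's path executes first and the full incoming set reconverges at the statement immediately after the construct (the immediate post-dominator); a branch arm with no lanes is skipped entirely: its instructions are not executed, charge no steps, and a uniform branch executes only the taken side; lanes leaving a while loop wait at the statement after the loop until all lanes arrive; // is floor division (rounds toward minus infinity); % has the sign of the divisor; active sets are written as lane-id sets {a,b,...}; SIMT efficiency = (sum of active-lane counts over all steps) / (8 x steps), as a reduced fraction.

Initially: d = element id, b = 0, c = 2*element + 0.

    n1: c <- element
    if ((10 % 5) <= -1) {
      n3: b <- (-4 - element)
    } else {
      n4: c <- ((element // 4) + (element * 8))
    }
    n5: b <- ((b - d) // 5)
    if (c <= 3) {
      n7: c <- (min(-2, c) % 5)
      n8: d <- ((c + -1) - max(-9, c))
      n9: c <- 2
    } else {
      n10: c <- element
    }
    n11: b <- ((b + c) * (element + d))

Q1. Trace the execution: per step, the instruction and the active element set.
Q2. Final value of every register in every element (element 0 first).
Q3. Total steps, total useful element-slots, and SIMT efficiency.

step 0: c <- element                 {0,1,2,3,4,5,6,7}
step 1: eval ((10 % 5) <= -1)        {0,1,2,3,4,5,6,7}
step 2: c <- ((element // 4) + (element * 8)) {0,1,2,3,4,5,6,7}
step 3: b <- ((b - d) // 5)          {0,1,2,3,4,5,6,7}
step 4: eval (c <= 3)                {0,1,2,3,4,5,6,7}
step 5: c <- (min(-2, c) % 5)        {0}
step 6: d <- ((c + -1) - max(-9, c)) {0}
step 7: c <- 2                       {0}
step 8: c <- element                 {1,2,3,4,5,6,7}
step 9: b <- ((b + c) * (element + d)) {0,1,2,3,4,5,6,7}

Answer: 10 steps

d: -1,1,2,3,4,5,6,7
b: -2,0,4,12,24,40,48,70
c: 2,1,2,3,4,5,6,7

steps = 10; useful = 58; efficiency = 58/80 = 29/40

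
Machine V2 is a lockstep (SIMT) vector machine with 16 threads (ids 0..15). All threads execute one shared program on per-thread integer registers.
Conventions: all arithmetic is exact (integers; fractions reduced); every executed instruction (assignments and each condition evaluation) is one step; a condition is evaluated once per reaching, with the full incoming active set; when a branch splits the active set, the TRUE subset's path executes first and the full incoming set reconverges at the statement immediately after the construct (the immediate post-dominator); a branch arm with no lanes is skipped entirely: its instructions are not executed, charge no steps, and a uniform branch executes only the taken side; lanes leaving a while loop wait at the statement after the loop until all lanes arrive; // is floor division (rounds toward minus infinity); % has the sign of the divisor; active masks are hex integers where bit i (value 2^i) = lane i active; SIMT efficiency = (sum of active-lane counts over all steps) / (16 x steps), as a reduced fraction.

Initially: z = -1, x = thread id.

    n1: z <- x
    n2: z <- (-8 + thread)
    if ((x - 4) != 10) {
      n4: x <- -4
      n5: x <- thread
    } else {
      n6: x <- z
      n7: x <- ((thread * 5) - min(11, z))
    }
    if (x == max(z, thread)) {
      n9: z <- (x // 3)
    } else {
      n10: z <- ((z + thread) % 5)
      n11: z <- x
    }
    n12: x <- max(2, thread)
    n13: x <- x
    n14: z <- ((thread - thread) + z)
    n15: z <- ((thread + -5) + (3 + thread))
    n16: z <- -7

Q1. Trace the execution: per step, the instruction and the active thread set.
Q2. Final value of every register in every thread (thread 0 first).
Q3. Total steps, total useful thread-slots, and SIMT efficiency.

step 0: z <- x                       0xffff
step 1: z <- (-8 + thread)           0xffff
step 2: eval ((x - 4) != 10)         0xffff
step 3: x <- -4                      0xbfff
step 4: x <- thread                  0xbfff
step 5: x <- z                       0x4000
step 6: x <- ((thread * 5) - min(11, z)) 0x4000
step 7: eval (x == max(z, thread))   0xffff
step 8: z <- (x // 3)                0xbfff
step 9: z <- ((z + thread) % 5)      0x4000
step 10: z <- x                       0x4000
step 11: x <- max(2, thread)          0xffff
step 12: x <- x                       0xffff
step 13: z <- ((thread - thread) + z) 0xffff
step 14: z <- ((thread + -5) + (3 + thread)) 0xffff
step 15: z <- -7                      0xffff

Answer: 16 steps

z: -7,-7,-7,-7,-7,-7,-7,-7,-7,-7,-7,-7,-7,-7,-7,-7
x: 2,2,2,3,4,5,6,7,8,9,10,11,12,13,14,15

steps = 16; useful = 193; efficiency = 193/256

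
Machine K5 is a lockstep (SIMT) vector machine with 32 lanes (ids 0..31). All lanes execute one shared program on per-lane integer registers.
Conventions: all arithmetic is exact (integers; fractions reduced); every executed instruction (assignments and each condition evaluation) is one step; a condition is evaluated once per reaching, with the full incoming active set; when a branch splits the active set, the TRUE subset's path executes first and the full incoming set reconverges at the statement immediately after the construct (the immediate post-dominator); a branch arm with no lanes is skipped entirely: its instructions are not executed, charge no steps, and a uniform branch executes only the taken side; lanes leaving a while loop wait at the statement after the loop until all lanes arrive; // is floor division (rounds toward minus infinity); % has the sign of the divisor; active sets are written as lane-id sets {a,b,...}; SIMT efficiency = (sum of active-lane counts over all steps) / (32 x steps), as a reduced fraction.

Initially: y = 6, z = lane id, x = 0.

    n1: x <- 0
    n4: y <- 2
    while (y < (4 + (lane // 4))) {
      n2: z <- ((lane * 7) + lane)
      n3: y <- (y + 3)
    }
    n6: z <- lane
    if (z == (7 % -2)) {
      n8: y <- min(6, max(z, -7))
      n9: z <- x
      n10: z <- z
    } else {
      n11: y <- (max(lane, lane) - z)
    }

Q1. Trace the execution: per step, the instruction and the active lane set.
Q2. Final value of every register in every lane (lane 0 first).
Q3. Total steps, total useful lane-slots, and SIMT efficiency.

step 0: x <- 0                       {0,1,2,3,4,5,6,7,8,9,10,11,12,13,14,15,16,17,18,19,20,21,22,23,24,25,26,27,28,29,30,31}
step 1: y <- 2                       {0,1,2,3,4,5,6,7,8,9,10,11,12,13,14,15,16,17,18,19,20,21,22,23,24,25,26,27,28,29,30,31}
step 2: eval (y < (4 + (lane // 4))) {0,1,2,3,4,5,6,7,8,9,10,11,12,13,14,15,16,17,18,19,20,21,22,23,24,25,26,27,28,29,30,31}
step 3: z <- ((lane * 7) + lane)     {0,1,2,3,4,5,6,7,8,9,10,11,12,13,14,15,16,17,18,19,20,21,22,23,24,25,26,27,28,29,30,31}
step 4: y <- (y + 3)                 {0,1,2,3,4,5,6,7,8,9,10,11,12,13,14,15,16,17,18,19,20,21,22,23,24,25,26,27,28,29,30,31}
step 5: eval (y < (4 + (lane // 4))) {0,1,2,3,4,5,6,7,8,9,10,11,12,13,14,15,16,17,18,19,20,21,22,23,24,25,26,27,28,29,30,31}
step 6: z <- ((lane * 7) + lane)     {8,9,10,11,12,13,14,15,16,17,18,19,20,21,22,23,24,25,26,27,28,29,30,31}
step 7: y <- (y + 3)                 {8,9,10,11,12,13,14,15,16,17,18,19,20,21,22,23,24,25,26,27,28,29,30,31}
step 8: eval (y < (4 + (lane // 4))) {8,9,10,11,12,13,14,15,16,17,18,19,20,21,22,23,24,25,26,27,28,29,30,31}
step 9: z <- ((lane * 7) + lane)     {20,21,22,23,24,25,26,27,28,29,30,31}
step 10: y <- (y + 3)                 {20,21,22,23,24,25,26,27,28,29,30,31}
step 11: eval (y < (4 + (lane // 4))) {20,21,22,23,24,25,26,27,28,29,30,31}
step 12: z <- lane                    {0,1,2,3,4,5,6,7,8,9,10,11,12,13,14,15,16,17,18,19,20,21,22,23,24,25,26,27,28,29,30,31}
step 13: eval (z == (7 % -2))         {0,1,2,3,4,5,6,7,8,9,10,11,12,13,14,15,16,17,18,19,20,21,22,23,24,25,26,27,28,29,30,31}
step 14: y <- (max(lane, lane) - z)   {0,1,2,3,4,5,6,7,8,9,10,11,12,13,14,15,16,17,18,19,20,21,22,23,24,25,26,27,28,29,30,31}

Answer: 15 steps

y: 0,0,0,0,0,0,0,0,0,0,0,0,0,0,0,0,0,0,0,0,0,0,0,0,0,0,0,0,0,0,0,0
z: 0,1,2,3,4,5,6,7,8,9,10,11,12,13,14,15,16,17,18,19,20,21,22,23,24,25,26,27,28,29,30,31
x: 0,0,0,0,0,0,0,0,0,0,0,0,0,0,0,0,0,0,0,0,0,0,0,0,0,0,0,0,0,0,0,0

steps = 15; useful = 396; efficiency = 396/480 = 33/40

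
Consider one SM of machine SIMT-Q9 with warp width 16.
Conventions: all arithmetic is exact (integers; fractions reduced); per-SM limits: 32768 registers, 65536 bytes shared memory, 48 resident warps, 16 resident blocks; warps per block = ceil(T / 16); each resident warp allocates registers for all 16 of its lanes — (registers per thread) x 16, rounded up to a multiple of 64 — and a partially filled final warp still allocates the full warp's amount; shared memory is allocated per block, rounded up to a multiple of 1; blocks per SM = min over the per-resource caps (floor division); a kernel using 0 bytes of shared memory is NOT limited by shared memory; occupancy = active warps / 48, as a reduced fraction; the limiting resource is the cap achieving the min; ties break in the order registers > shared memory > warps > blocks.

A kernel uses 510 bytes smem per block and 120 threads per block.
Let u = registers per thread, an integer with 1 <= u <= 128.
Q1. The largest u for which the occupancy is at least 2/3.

Answer: u = 64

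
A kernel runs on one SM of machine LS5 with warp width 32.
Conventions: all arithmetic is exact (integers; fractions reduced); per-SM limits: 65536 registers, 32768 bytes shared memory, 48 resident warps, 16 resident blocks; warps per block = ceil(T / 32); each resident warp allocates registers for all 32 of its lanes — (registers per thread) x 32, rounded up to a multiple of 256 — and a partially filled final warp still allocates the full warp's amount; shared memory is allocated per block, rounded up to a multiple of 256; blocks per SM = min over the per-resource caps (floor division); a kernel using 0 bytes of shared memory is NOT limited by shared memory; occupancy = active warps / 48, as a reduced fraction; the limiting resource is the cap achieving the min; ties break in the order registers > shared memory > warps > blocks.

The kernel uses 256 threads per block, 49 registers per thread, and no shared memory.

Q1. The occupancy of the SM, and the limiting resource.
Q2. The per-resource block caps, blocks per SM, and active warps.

Answer: occupancy 2/3, limited by registers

registers: 4 blocks
shared memory: no limit (kernel uses none)
warps: 6 blocks
blocks: 16 blocks

Answer: 4 blocks, 32 active warps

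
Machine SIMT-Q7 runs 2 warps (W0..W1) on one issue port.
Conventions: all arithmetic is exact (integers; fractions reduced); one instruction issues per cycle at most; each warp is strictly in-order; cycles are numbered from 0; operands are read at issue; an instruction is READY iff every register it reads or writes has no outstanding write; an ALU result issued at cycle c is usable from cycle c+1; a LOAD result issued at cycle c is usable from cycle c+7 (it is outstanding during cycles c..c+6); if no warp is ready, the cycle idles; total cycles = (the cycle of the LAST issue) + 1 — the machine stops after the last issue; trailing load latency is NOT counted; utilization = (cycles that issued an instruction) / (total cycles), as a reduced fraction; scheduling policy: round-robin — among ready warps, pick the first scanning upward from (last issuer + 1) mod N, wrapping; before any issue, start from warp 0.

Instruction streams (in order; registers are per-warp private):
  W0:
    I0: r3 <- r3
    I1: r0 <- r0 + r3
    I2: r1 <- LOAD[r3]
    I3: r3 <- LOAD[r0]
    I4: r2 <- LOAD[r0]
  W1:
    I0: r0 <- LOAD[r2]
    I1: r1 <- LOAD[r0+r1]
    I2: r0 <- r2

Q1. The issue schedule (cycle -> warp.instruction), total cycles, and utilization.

cycle 0: W0.I0
cycle 1: W1.I0
cycle 2: W0.I1
cycle 3: W0.I2
cycle 4: W0.I3
cycle 5: W0.I4
cycle 6: idle
cycle 7: idle
cycle 8: W1.I1
cycle 9: W1.I2

Answer: 10 cycles, utilization 4/5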